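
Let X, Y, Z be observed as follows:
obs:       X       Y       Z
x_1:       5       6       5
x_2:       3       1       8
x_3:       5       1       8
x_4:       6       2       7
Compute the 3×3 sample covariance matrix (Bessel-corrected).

Step 1 — column means:
  mean(X) = (5 + 3 + 5 + 6) / 4 = 19/4 = 4.75
  mean(Y) = (6 + 1 + 1 + 2) / 4 = 10/4 = 2.5
  mean(Z) = (5 + 8 + 8 + 7) / 4 = 28/4 = 7

Step 2 — sample covariance S[i,j] = (1/(n-1)) · Σ_k (x_{k,i} - mean_i) · (x_{k,j} - mean_j), with n-1 = 3.
  S[X,X] = ((0.25)·(0.25) + (-1.75)·(-1.75) + (0.25)·(0.25) + (1.25)·(1.25)) / 3 = 4.75/3 = 1.5833
  S[X,Y] = ((0.25)·(3.5) + (-1.75)·(-1.5) + (0.25)·(-1.5) + (1.25)·(-0.5)) / 3 = 2.5/3 = 0.8333
  S[X,Z] = ((0.25)·(-2) + (-1.75)·(1) + (0.25)·(1) + (1.25)·(0)) / 3 = -2/3 = -0.6667
  S[Y,Y] = ((3.5)·(3.5) + (-1.5)·(-1.5) + (-1.5)·(-1.5) + (-0.5)·(-0.5)) / 3 = 17/3 = 5.6667
  S[Y,Z] = ((3.5)·(-2) + (-1.5)·(1) + (-1.5)·(1) + (-0.5)·(0)) / 3 = -10/3 = -3.3333
  S[Z,Z] = ((-2)·(-2) + (1)·(1) + (1)·(1) + (0)·(0)) / 3 = 6/3 = 2

S is symmetric (S[j,i] = S[i,j]). Assembling:

S = [[1.5833, 0.8333, -0.6667],
 [0.8333, 5.6667, -3.3333],
 [-0.6667, -3.3333, 2]]


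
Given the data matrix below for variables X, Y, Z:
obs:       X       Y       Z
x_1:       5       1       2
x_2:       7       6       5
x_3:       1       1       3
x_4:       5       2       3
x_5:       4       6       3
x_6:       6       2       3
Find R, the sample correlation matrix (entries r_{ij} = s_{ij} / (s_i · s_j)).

Step 1 — column means:
  mean(X) = (5 + 7 + 1 + 5 + 4 + 6) / 6 = 28/6 = 4.6667
  mean(Y) = (1 + 6 + 1 + 2 + 6 + 2) / 6 = 18/6 = 3
  mean(Z) = (2 + 5 + 3 + 3 + 3 + 3) / 6 = 19/6 = 3.1667

Step 2 — sample variances and covariances s[i,j] = (1/(n-1)) · Σ_k (x_{k,i} - mean_i) · (x_{k,j} - mean_j), with n-1 = 5:
  s[X,X] = ((0.3333)·(0.3333) + (2.3333)·(2.3333) + (-3.6667)·(-3.6667) + (0.3333)·(0.3333) + (-0.6667)·(-0.6667) + (1.3333)·(1.3333)) / 5 = 21.3333/5 = 4.2667
  s[X,Y] = ((0.3333)·(-2) + (2.3333)·(3) + (-3.6667)·(-2) + (0.3333)·(-1) + (-0.6667)·(3) + (1.3333)·(-1)) / 5 = 10/5 = 2
  s[X,Z] = ((0.3333)·(-1.1667) + (2.3333)·(1.8333) + (-3.6667)·(-0.1667) + (0.3333)·(-0.1667) + (-0.6667)·(-0.1667) + (1.3333)·(-0.1667)) / 5 = 4.3333/5 = 0.8667
  s[Y,Y] = ((-2)·(-2) + (3)·(3) + (-2)·(-2) + (-1)·(-1) + (3)·(3) + (-1)·(-1)) / 5 = 28/5 = 5.6
  s[Y,Z] = ((-2)·(-1.1667) + (3)·(1.8333) + (-2)·(-0.1667) + (-1)·(-0.1667) + (3)·(-0.1667) + (-1)·(-0.1667)) / 5 = 8/5 = 1.6
  s[Z,Z] = ((-1.1667)·(-1.1667) + (1.8333)·(1.8333) + (-0.1667)·(-0.1667) + (-0.1667)·(-0.1667) + (-0.1667)·(-0.1667) + (-0.1667)·(-0.1667)) / 5 = 4.8333/5 = 0.9667
  Sample standard deviations s_i = √(s[i,i]):
  s(X) = √(4.2667) = 2.0656
  s(Y) = √(5.6) = 2.3664
  s(Z) = √(0.9667) = 0.9832

Step 3 — r_{ij} = s_{ij} / (s_i · s_j):
  r[X,X] = 1 (diagonal).
  r[X,Y] = 2 / (2.0656 · 2.3664) = 2 / 4.8881 = 0.4092
  r[X,Z] = 0.8667 / (2.0656 · 0.9832) = 0.8667 / 2.0309 = 0.4267
  r[Y,Y] = 1 (diagonal).
  r[Y,Z] = 1.6 / (2.3664 · 0.9832) = 1.6 / 2.3267 = 0.6877
  r[Z,Z] = 1 (diagonal).

R is symmetric with unit diagonal. Assembling:

R = [[1, 0.4092, 0.4267],
 [0.4092, 1, 0.6877],
 [0.4267, 0.6877, 1]]


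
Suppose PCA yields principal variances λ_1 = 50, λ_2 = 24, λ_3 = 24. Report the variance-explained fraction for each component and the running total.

Step 1 — total variance = trace(Sigma) = Σ λ_i = 50 + 24 + 24 = 98.

Step 2 — fraction explained by component i = λ_i / Σ λ:
  PC1: 50/98 = 0.5102
  PC2: 24/98 = 0.2449
  PC3: 24/98 = 0.2449

Step 3 — cumulative fraction after k components = (λ_1 + ... + λ_k) / Σ λ:
  k = 1: 50/98 = 0.5102
  k = 2: (50 + 24)/98 = 74/98 = 0.7551
  k = 3: (50 + 24 + 24)/98 = 98/98 = 1

Summary (fraction, with percent):

explained: PC1 0.5102 (51.02%), PC2 0.2449 (24.49%), PC3 0.2449 (24.49%);  cumulative: 0.5102, 0.7551, 1


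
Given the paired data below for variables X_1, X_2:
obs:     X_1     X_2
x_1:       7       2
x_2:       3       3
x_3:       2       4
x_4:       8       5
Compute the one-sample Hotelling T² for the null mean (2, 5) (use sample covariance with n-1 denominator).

Step 1 — sample mean vector:
  mean(X_1) = (7 + 3 + 2 + 8) / 4 = 20/4 = 5
  mean(X_2) = (2 + 3 + 4 + 5) / 4 = 14/4 = 3.5
  x̄ = (5, 3.5),  deviation x̄ - mu_0 = (5, 3.5) - (2, 5) = (3, -1.5).

Step 2 — sample covariance matrix, S[i,j] = (1/(n-1)) · Σ_k (x_{k,i} - mean_i) · (x_{k,j} - mean_j), divisor n-1 = 3:
  S[X_1,X_1] = ((2)·(2) + (-2)·(-2) + (-3)·(-3) + (3)·(3)) / 3 = 26/3 = 8.6667
  S[X_1,X_2] = ((2)·(-1.5) + (-2)·(-0.5) + (-3)·(0.5) + (3)·(1.5)) / 3 = 1/3 = 0.3333
  S[X_2,X_2] = ((-1.5)·(-1.5) + (-0.5)·(-0.5) + (0.5)·(0.5) + (1.5)·(1.5)) / 3 = 5/3 = 1.6667
  S = [[8.6667, 0.3333],
 [0.3333, 1.6667]].

Step 3 — invert S. det(S) = 8.6667·1.6667 - (0.3333)² = 14.3333.
  S^{-1} = (1/det) · [[d, -b], [-b, a]] = [[0.1163, -0.0233],
 [-0.0233, 0.6047]].

Step 4 — quadratic form (x̄ - mu_0)^T · S^{-1} · (x̄ - mu_0):
  S^{-1} · (x̄ - mu_0) = (0.3837, -0.9767),
  (x̄ - mu_0)^T · [...] = (3)·(0.3837) + (-1.5)·(-0.9767) = 2.6163.

Step 5 — scale by n: T² = 4 · 2.6163 = 10.4651.

T² ≈ 10.4651


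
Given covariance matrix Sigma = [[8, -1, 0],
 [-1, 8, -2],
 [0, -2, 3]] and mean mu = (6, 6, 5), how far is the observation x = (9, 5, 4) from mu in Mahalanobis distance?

Step 1 — centre the observation: (x - mu) = (3, -1, -1).

Step 2 — invert Sigma (cofactor / det for 3×3, or solve directly):
  Sigma^{-1} = [[0.1274, 0.0191, 0.0127],
 [0.0191, 0.1529, 0.1019],
 [0.0127, 0.1019, 0.4013]].

Step 3 — form the quadratic (x - mu)^T · Sigma^{-1} · (x - mu):
  Sigma^{-1} · (x - mu) = (0.3503, -0.1975, -0.465).
  (x - mu)^T · [Sigma^{-1} · (x - mu)] = (3)·(0.3503) + (-1)·(-0.1975) + (-1)·(-0.465) = 1.7134.

Step 4 — take square root: d = √(1.7134) ≈ 1.309.

d(x, mu) = √(1.7134) ≈ 1.309


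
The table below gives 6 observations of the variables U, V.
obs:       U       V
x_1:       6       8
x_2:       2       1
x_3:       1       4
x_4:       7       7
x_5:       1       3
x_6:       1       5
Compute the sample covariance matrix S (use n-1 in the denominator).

Step 1 — column means:
  mean(U) = (6 + 2 + 1 + 7 + 1 + 1) / 6 = 18/6 = 3
  mean(V) = (8 + 1 + 4 + 7 + 3 + 5) / 6 = 28/6 = 4.6667

Step 2 — sample covariance S[i,j] = (1/(n-1)) · Σ_k (x_{k,i} - mean_i) · (x_{k,j} - mean_j), with n-1 = 5.
  S[U,U] = ((3)·(3) + (-1)·(-1) + (-2)·(-2) + (4)·(4) + (-2)·(-2) + (-2)·(-2)) / 5 = 38/5 = 7.6
  S[U,V] = ((3)·(3.3333) + (-1)·(-3.6667) + (-2)·(-0.6667) + (4)·(2.3333) + (-2)·(-1.6667) + (-2)·(0.3333)) / 5 = 27/5 = 5.4
  S[V,V] = ((3.3333)·(3.3333) + (-3.6667)·(-3.6667) + (-0.6667)·(-0.6667) + (2.3333)·(2.3333) + (-1.6667)·(-1.6667) + (0.3333)·(0.3333)) / 5 = 33.3333/5 = 6.6667

S is symmetric (S[j,i] = S[i,j]). Assembling:

S = [[7.6, 5.4],
 [5.4, 6.6667]]


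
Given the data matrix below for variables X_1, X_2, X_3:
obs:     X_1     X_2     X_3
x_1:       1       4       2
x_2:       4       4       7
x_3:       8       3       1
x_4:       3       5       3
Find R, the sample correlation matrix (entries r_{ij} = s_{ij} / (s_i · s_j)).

Step 1 — column means:
  mean(X_1) = (1 + 4 + 8 + 3) / 4 = 16/4 = 4
  mean(X_2) = (4 + 4 + 3 + 5) / 4 = 16/4 = 4
  mean(X_3) = (2 + 7 + 1 + 3) / 4 = 13/4 = 3.25

Step 2 — sample variances and covariances s[i,j] = (1/(n-1)) · Σ_k (x_{k,i} - mean_i) · (x_{k,j} - mean_j), with n-1 = 3:
  s[X_1,X_1] = ((-3)·(-3) + (0)·(0) + (4)·(4) + (-1)·(-1)) / 3 = 26/3 = 8.6667
  s[X_1,X_2] = ((-3)·(0) + (0)·(0) + (4)·(-1) + (-1)·(1)) / 3 = -5/3 = -1.6667
  s[X_1,X_3] = ((-3)·(-1.25) + (0)·(3.75) + (4)·(-2.25) + (-1)·(-0.25)) / 3 = -5/3 = -1.6667
  s[X_2,X_2] = ((0)·(0) + (0)·(0) + (-1)·(-1) + (1)·(1)) / 3 = 2/3 = 0.6667
  s[X_2,X_3] = ((0)·(-1.25) + (0)·(3.75) + (-1)·(-2.25) + (1)·(-0.25)) / 3 = 2/3 = 0.6667
  s[X_3,X_3] = ((-1.25)·(-1.25) + (3.75)·(3.75) + (-2.25)·(-2.25) + (-0.25)·(-0.25)) / 3 = 20.75/3 = 6.9167
  Sample standard deviations s_i = √(s[i,i]):
  s(X_1) = √(8.6667) = 2.9439
  s(X_2) = √(0.6667) = 0.8165
  s(X_3) = √(6.9167) = 2.63

Step 3 — r_{ij} = s_{ij} / (s_i · s_j):
  r[X_1,X_1] = 1 (diagonal).
  r[X_1,X_2] = -1.6667 / (2.9439 · 0.8165) = -1.6667 / 2.4037 = -0.6934
  r[X_1,X_3] = -1.6667 / (2.9439 · 2.63) = -1.6667 / 7.7424 = -0.2153
  r[X_2,X_2] = 1 (diagonal).
  r[X_2,X_3] = 0.6667 / (0.8165 · 2.63) = 0.6667 / 2.1473 = 0.3105
  r[X_3,X_3] = 1 (diagonal).

R is symmetric with unit diagonal. Assembling:

R = [[1, -0.6934, -0.2153],
 [-0.6934, 1, 0.3105],
 [-0.2153, 0.3105, 1]]


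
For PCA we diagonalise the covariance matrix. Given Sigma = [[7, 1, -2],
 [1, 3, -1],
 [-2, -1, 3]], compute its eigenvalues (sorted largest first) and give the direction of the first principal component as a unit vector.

Step 1 — characteristic polynomial p(λ) = det(λI - Sigma) = λ³ - tr·λ² + c_1·λ - det, where tr = trace, c_1 = sum of the principal 2×2 minors, det = det(Sigma):
  tr = 7 + 3 + 3 = 13,
  c_1 = (7·3 - (1)²) + (7·3 - (-2)²) + (3·3 - (-1)²) = 20 + 17 + 8 = 45,
  det = 7·(3·3 - (-1)²) - (1)·((1)·3 - (-1)·(-2)) + (-2)·((1)·(-1) - 3·(-2)) = 7·(8) - (1)·(1) + (-2)·(5) = 45.
  So p(λ) = λ³ - 13λ² + 45λ - 45.
Step 2 — look for an integer root (rational root theorem: any rational root is an integer divisor of 45). Testing λ = 3:
  p(3) = 27 - 117 + 135 - 45 = 0  ✓
  Dividing out (λ - 3): p(λ) = (λ - 3)(λ² - 10λ + 15).
Step 3 — remaining eigenvalues from the quadratic λ² - 10λ + 15 = 0:
  Δ = 10² - 4·15 = 100 - 60 = 40,  λ = (10 ± √40)/2 = (10 ± 6.3246)/2 ≈ 8.1623 or 1.8377.
  Sorted: λ_1 = 8.1623,  λ_2 = 3,  λ_3 = 1.8377  (check: sum = 13 = tr ✓).

Step 4 — unit eigenvector for λ_1 ≈ 8.1623: v spans the null space of (Sigma - λ_1 I), whose rows are
  r_1 = (-1.1623, 1, -2),  r_2 = (1, -5.1623, -1),  r_3 = (-2, -1, -5.1623).
  v is orthogonal to every row, so take v ∝ r_1 × r_2 = ((1)·(-1) - (-2)·(-5.1623), (-2)·(1) - (-1.1623)·(-1), (-1.1623)·(-5.1623) - (1)·(1)) ≈ (-11.3246, -3.1623, 5).
  Rescale (multiply by -1 so the first nonzero entry is positive): u = (11.3246, 3.1623, -5).
  ||u|| = √((11.3246)² + (3.1623)² + (-5)²) = √(163.2456) ≈ 12.7768,  v_1 = u/||u|| ≈ (0.8863, 0.2475, -0.3913) (||v_1|| = 1).

λ_1 = 8.1623,  λ_2 = 3,  λ_3 = 1.8377;  v_1 ≈ (0.8863, 0.2475, -0.3913)


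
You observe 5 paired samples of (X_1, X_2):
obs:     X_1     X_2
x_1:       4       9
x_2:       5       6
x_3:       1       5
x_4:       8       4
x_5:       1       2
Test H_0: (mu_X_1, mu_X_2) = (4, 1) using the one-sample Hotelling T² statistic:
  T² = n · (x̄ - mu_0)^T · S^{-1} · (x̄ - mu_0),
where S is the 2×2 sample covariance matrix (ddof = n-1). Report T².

Step 1 — sample mean vector:
  mean(X_1) = (4 + 5 + 1 + 8 + 1) / 5 = 19/5 = 3.8
  mean(X_2) = (9 + 6 + 5 + 4 + 2) / 5 = 26/5 = 5.2
  x̄ = (3.8, 5.2),  deviation x̄ - mu_0 = (3.8, 5.2) - (4, 1) = (-0.2, 4.2).

Step 2 — sample covariance matrix, S[i,j] = (1/(n-1)) · Σ_k (x_{k,i} - mean_i) · (x_{k,j} - mean_j), divisor n-1 = 4:
  S[X_1,X_1] = ((0.2)·(0.2) + (1.2)·(1.2) + (-2.8)·(-2.8) + (4.2)·(4.2) + (-2.8)·(-2.8)) / 4 = 34.8/4 = 8.7
  S[X_1,X_2] = ((0.2)·(3.8) + (1.2)·(0.8) + (-2.8)·(-0.2) + (4.2)·(-1.2) + (-2.8)·(-3.2)) / 4 = 6.2/4 = 1.55
  S[X_2,X_2] = ((3.8)·(3.8) + (0.8)·(0.8) + (-0.2)·(-0.2) + (-1.2)·(-1.2) + (-3.2)·(-3.2)) / 4 = 26.8/4 = 6.7
  S = [[8.7, 1.55],
 [1.55, 6.7]].

Step 3 — invert S. det(S) = 8.7·6.7 - (1.55)² = 55.8875.
  S^{-1} = (1/det) · [[d, -b], [-b, a]] = [[0.1199, -0.0277],
 [-0.0277, 0.1557]].

Step 4 — quadratic form (x̄ - mu_0)^T · S^{-1} · (x̄ - mu_0):
  S^{-1} · (x̄ - mu_0) = (-0.1405, 0.6594),
  (x̄ - mu_0)^T · [...] = (-0.2)·(-0.1405) + (4.2)·(0.6594) = 2.7974.

Step 5 — scale by n: T² = 5 · 2.7974 = 13.987.

T² ≈ 13.987


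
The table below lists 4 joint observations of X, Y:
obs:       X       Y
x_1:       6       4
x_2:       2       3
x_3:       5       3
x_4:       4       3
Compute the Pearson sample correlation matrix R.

Step 1 — column means:
  mean(X) = (6 + 2 + 5 + 4) / 4 = 17/4 = 4.25
  mean(Y) = (4 + 3 + 3 + 3) / 4 = 13/4 = 3.25

Step 2 — sample variances and covariances s[i,j] = (1/(n-1)) · Σ_k (x_{k,i} - mean_i) · (x_{k,j} - mean_j), with n-1 = 3:
  s[X,X] = ((1.75)·(1.75) + (-2.25)·(-2.25) + (0.75)·(0.75) + (-0.25)·(-0.25)) / 3 = 8.75/3 = 2.9167
  s[X,Y] = ((1.75)·(0.75) + (-2.25)·(-0.25) + (0.75)·(-0.25) + (-0.25)·(-0.25)) / 3 = 1.75/3 = 0.5833
  s[Y,Y] = ((0.75)·(0.75) + (-0.25)·(-0.25) + (-0.25)·(-0.25) + (-0.25)·(-0.25)) / 3 = 0.75/3 = 0.25
  Sample standard deviations s_i = √(s[i,i]):
  s(X) = √(2.9167) = 1.7078
  s(Y) = √(0.25) = 0.5

Step 3 — r_{ij} = s_{ij} / (s_i · s_j):
  r[X,X] = 1 (diagonal).
  r[X,Y] = 0.5833 / (1.7078 · 0.5) = 0.5833 / 0.8539 = 0.6831
  r[Y,Y] = 1 (diagonal).

R is symmetric with unit diagonal. Assembling:

R = [[1, 0.6831],
 [0.6831, 1]]


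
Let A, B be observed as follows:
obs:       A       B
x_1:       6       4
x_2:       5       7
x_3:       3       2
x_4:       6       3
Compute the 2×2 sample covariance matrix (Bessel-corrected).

Step 1 — column means:
  mean(A) = (6 + 5 + 3 + 6) / 4 = 20/4 = 5
  mean(B) = (4 + 7 + 2 + 3) / 4 = 16/4 = 4

Step 2 — sample covariance S[i,j] = (1/(n-1)) · Σ_k (x_{k,i} - mean_i) · (x_{k,j} - mean_j), with n-1 = 3.
  S[A,A] = ((1)·(1) + (0)·(0) + (-2)·(-2) + (1)·(1)) / 3 = 6/3 = 2
  S[A,B] = ((1)·(0) + (0)·(3) + (-2)·(-2) + (1)·(-1)) / 3 = 3/3 = 1
  S[B,B] = ((0)·(0) + (3)·(3) + (-2)·(-2) + (-1)·(-1)) / 3 = 14/3 = 4.6667

S is symmetric (S[j,i] = S[i,j]). Assembling:

S = [[2, 1],
 [1, 4.6667]]


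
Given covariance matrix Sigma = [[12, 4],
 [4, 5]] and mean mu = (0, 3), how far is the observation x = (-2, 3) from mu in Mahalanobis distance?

Step 1 — centre the observation: (x - mu) = (-2, 0).

Step 2 — invert Sigma. det(Sigma) = 12·5 - (4)² = 44.
  Sigma^{-1} = (1/det) · [[d, -b], [-b, a]] = [[0.1136, -0.0909],
 [-0.0909, 0.2727]].

Step 3 — form the quadratic (x - mu)^T · Sigma^{-1} · (x - mu):
  Sigma^{-1} · (x - mu) = (-0.2273, 0.1818).
  (x - mu)^T · [Sigma^{-1} · (x - mu)] = (-2)·(-0.2273) + (0)·(0.1818) = 0.4545.

Step 4 — take square root: d = √(0.4545) ≈ 0.6742.

d(x, mu) = √(0.4545) ≈ 0.6742


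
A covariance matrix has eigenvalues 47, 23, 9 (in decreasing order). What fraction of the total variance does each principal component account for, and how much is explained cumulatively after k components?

Step 1 — total variance = trace(Sigma) = Σ λ_i = 47 + 23 + 9 = 79.

Step 2 — fraction explained by component i = λ_i / Σ λ:
  PC1: 47/79 = 0.5949
  PC2: 23/79 = 0.2911
  PC3: 9/79 = 0.1139

Step 3 — cumulative fraction after k components = (λ_1 + ... + λ_k) / Σ λ:
  k = 1: 47/79 = 0.5949
  k = 2: (47 + 23)/79 = 70/79 = 0.8861
  k = 3: (47 + 23 + 9)/79 = 79/79 = 1

Summary (fraction, with percent):

explained: PC1 0.5949 (59.49%), PC2 0.2911 (29.11%), PC3 0.1139 (11.39%);  cumulative: 0.5949, 0.8861, 1


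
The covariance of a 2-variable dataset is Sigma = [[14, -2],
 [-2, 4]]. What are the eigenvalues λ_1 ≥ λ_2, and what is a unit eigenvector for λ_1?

Step 1 — characteristic polynomial of 2×2 Sigma:
  det(Sigma - λI) = λ² - trace · λ + det = 0.
  trace = 14 + 4 = 18, det = 14·4 - (-2)² = 52.
Step 2 — discriminant:
  Δ = trace² - 4·det = 324 - 208 = 116.
Step 3 — eigenvalues:
  λ = (trace ± √Δ)/2 = (18 ± 10.7703)/2,
  λ_1 = 14.3852,  λ_2 = 3.6148.

Step 4 — unit eigenvector for λ_1: solve (Sigma - λ_1 I)v = 0. First row:
  (14 - 14.3852)·v_x + (-2)·v_y = 0, i.e. (-0.3852)·v_x + (-2)·v_y = 0,
  so v ∝ (b, λ_1 - a) = (-2, 0.3852); multiply by -1 so the first entry is positive: u = (2, -0.3852).
  ||u|| = √((2)² + (-0.3852)²) = √(4.1484) ≈ 2.0368,
  v_1 = u/||u|| ≈ (0.982, -0.1891) (||v_1|| = 1).

λ_1 = 14.3852,  λ_2 = 3.6148;  v_1 ≈ (0.982, -0.1891)


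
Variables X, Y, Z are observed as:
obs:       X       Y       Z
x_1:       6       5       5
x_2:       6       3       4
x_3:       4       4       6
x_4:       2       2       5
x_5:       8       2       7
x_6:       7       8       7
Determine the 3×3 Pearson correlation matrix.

Step 1 — column means:
  mean(X) = (6 + 6 + 4 + 2 + 8 + 7) / 6 = 33/6 = 5.5
  mean(Y) = (5 + 3 + 4 + 2 + 2 + 8) / 6 = 24/6 = 4
  mean(Z) = (5 + 4 + 6 + 5 + 7 + 7) / 6 = 34/6 = 5.6667

Step 2 — sample variances and covariances s[i,j] = (1/(n-1)) · Σ_k (x_{k,i} - mean_i) · (x_{k,j} - mean_j), with n-1 = 5:
  s[X,X] = ((0.5)·(0.5) + (0.5)·(0.5) + (-1.5)·(-1.5) + (-3.5)·(-3.5) + (2.5)·(2.5) + (1.5)·(1.5)) / 5 = 23.5/5 = 4.7
  s[X,Y] = ((0.5)·(1) + (0.5)·(-1) + (-1.5)·(0) + (-3.5)·(-2) + (2.5)·(-2) + (1.5)·(4)) / 5 = 8/5 = 1.6
  s[X,Z] = ((0.5)·(-0.6667) + (0.5)·(-1.6667) + (-1.5)·(0.3333) + (-3.5)·(-0.6667) + (2.5)·(1.3333) + (1.5)·(1.3333)) / 5 = 6/5 = 1.2
  s[Y,Y] = ((1)·(1) + (-1)·(-1) + (0)·(0) + (-2)·(-2) + (-2)·(-2) + (4)·(4)) / 5 = 26/5 = 5.2
  s[Y,Z] = ((1)·(-0.6667) + (-1)·(-1.6667) + (0)·(0.3333) + (-2)·(-0.6667) + (-2)·(1.3333) + (4)·(1.3333)) / 5 = 5/5 = 1
  s[Z,Z] = ((-0.6667)·(-0.6667) + (-1.6667)·(-1.6667) + (0.3333)·(0.3333) + (-0.6667)·(-0.6667) + (1.3333)·(1.3333) + (1.3333)·(1.3333)) / 5 = 7.3333/5 = 1.4667
  Sample standard deviations s_i = √(s[i,i]):
  s(X) = √(4.7) = 2.1679
  s(Y) = √(5.2) = 2.2804
  s(Z) = √(1.4667) = 1.2111

Step 3 — r_{ij} = s_{ij} / (s_i · s_j):
  r[X,X] = 1 (diagonal).
  r[X,Y] = 1.6 / (2.1679 · 2.2804) = 1.6 / 4.9437 = 0.3236
  r[X,Z] = 1.2 / (2.1679 · 1.2111) = 1.2 / 2.6255 = 0.4571
  r[Y,Y] = 1 (diagonal).
  r[Y,Z] = 1 / (2.2804 · 1.2111) = 1 / 2.7616 = 0.3621
  r[Z,Z] = 1 (diagonal).

R is symmetric with unit diagonal. Assembling:

R = [[1, 0.3236, 0.4571],
 [0.3236, 1, 0.3621],
 [0.4571, 0.3621, 1]]


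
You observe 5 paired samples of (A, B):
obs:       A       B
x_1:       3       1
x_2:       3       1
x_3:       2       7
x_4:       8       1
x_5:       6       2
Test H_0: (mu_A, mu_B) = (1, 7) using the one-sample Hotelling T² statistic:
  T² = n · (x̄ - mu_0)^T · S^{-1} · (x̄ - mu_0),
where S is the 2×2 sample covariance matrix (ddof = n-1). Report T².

Step 1 — sample mean vector:
  mean(A) = (3 + 3 + 2 + 8 + 6) / 5 = 22/5 = 4.4
  mean(B) = (1 + 1 + 7 + 1 + 2) / 5 = 12/5 = 2.4
  x̄ = (4.4, 2.4),  deviation x̄ - mu_0 = (4.4, 2.4) - (1, 7) = (3.4, -4.6).

Step 2 — sample covariance matrix, S[i,j] = (1/(n-1)) · Σ_k (x_{k,i} - mean_i) · (x_{k,j} - mean_j), divisor n-1 = 4:
  S[A,A] = ((-1.4)·(-1.4) + (-1.4)·(-1.4) + (-2.4)·(-2.4) + (3.6)·(3.6) + (1.6)·(1.6)) / 4 = 25.2/4 = 6.3
  S[A,B] = ((-1.4)·(-1.4) + (-1.4)·(-1.4) + (-2.4)·(4.6) + (3.6)·(-1.4) + (1.6)·(-0.4)) / 4 = -12.8/4 = -3.2
  S[B,B] = ((-1.4)·(-1.4) + (-1.4)·(-1.4) + (4.6)·(4.6) + (-1.4)·(-1.4) + (-0.4)·(-0.4)) / 4 = 27.2/4 = 6.8
  S = [[6.3, -3.2],
 [-3.2, 6.8]].

Step 3 — invert S. det(S) = 6.3·6.8 - (-3.2)² = 32.6.
  S^{-1} = (1/det) · [[d, -b], [-b, a]] = [[0.2086, 0.0982],
 [0.0982, 0.1933]].

Step 4 — quadratic form (x̄ - mu_0)^T · S^{-1} · (x̄ - mu_0):
  S^{-1} · (x̄ - mu_0) = (0.2577, -0.5552),
  (x̄ - mu_0)^T · [...] = (3.4)·(0.2577) + (-4.6)·(-0.5552) = 3.4301.

Step 5 — scale by n: T² = 5 · 3.4301 = 17.1503.

T² ≈ 17.1503


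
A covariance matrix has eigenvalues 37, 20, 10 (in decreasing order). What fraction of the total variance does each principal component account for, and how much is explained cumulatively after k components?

Step 1 — total variance = trace(Sigma) = Σ λ_i = 37 + 20 + 10 = 67.

Step 2 — fraction explained by component i = λ_i / Σ λ:
  PC1: 37/67 = 0.5522
  PC2: 20/67 = 0.2985
  PC3: 10/67 = 0.1493

Step 3 — cumulative fraction after k components = (λ_1 + ... + λ_k) / Σ λ:
  k = 1: 37/67 = 0.5522
  k = 2: (37 + 20)/67 = 57/67 = 0.8507
  k = 3: (37 + 20 + 10)/67 = 67/67 = 1

Summary (fraction, with percent):

explained: PC1 0.5522 (55.22%), PC2 0.2985 (29.85%), PC3 0.1493 (14.93%);  cumulative: 0.5522, 0.8507, 1


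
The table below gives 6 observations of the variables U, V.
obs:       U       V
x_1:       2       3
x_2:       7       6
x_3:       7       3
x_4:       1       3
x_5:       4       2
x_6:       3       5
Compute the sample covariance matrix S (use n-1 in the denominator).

Step 1 — column means:
  mean(U) = (2 + 7 + 7 + 1 + 4 + 3) / 6 = 24/6 = 4
  mean(V) = (3 + 6 + 3 + 3 + 2 + 5) / 6 = 22/6 = 3.6667

Step 2 — sample covariance S[i,j] = (1/(n-1)) · Σ_k (x_{k,i} - mean_i) · (x_{k,j} - mean_j), with n-1 = 5.
  S[U,U] = ((-2)·(-2) + (3)·(3) + (3)·(3) + (-3)·(-3) + (0)·(0) + (-1)·(-1)) / 5 = 32/5 = 6.4
  S[U,V] = ((-2)·(-0.6667) + (3)·(2.3333) + (3)·(-0.6667) + (-3)·(-0.6667) + (0)·(-1.6667) + (-1)·(1.3333)) / 5 = 7/5 = 1.4
  S[V,V] = ((-0.6667)·(-0.6667) + (2.3333)·(2.3333) + (-0.6667)·(-0.6667) + (-0.6667)·(-0.6667) + (-1.6667)·(-1.6667) + (1.3333)·(1.3333)) / 5 = 11.3333/5 = 2.2667

S is symmetric (S[j,i] = S[i,j]). Assembling:

S = [[6.4, 1.4],
 [1.4, 2.2667]]


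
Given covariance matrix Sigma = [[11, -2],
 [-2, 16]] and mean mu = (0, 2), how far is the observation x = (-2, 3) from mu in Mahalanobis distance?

Step 1 — centre the observation: (x - mu) = (-2, 1).

Step 2 — invert Sigma. det(Sigma) = 11·16 - (-2)² = 172.
  Sigma^{-1} = (1/det) · [[d, -b], [-b, a]] = [[0.093, 0.0116],
 [0.0116, 0.064]].

Step 3 — form the quadratic (x - mu)^T · Sigma^{-1} · (x - mu):
  Sigma^{-1} · (x - mu) = (-0.1744, 0.0407).
  (x - mu)^T · [Sigma^{-1} · (x - mu)] = (-2)·(-0.1744) + (1)·(0.0407) = 0.3895.

Step 4 — take square root: d = √(0.3895) ≈ 0.6241.

d(x, mu) = √(0.3895) ≈ 0.6241


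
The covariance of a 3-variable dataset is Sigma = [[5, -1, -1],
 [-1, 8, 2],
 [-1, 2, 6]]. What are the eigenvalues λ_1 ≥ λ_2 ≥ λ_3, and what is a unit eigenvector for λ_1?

Step 1 — characteristic polynomial p(λ) = det(λI - Sigma) = λ³ - tr·λ² + c_1·λ - det, where tr = trace, c_1 = sum of the principal 2×2 minors, det = det(Sigma):
  tr = 5 + 8 + 6 = 19,
  c_1 = (5·8 - (-1)²) + (5·6 - (-1)²) + (8·6 - (2)²) = 39 + 29 + 44 = 112,
  det = 5·(8·6 - (2)²) - (-1)·((-1)·6 - (2)·(-1)) + (-1)·((-1)·(2) - 8·(-1)) = 5·(44) - (-1)·(-4) + (-1)·(6) = 210.
  So p(λ) = λ³ - 19λ² + 112λ - 210.
Step 2 — look for an integer root (rational root theorem: any rational root is an integer divisor of 210). Testing λ = 5:
  p(5) = 125 - 475 + 560 - 210 = 0  ✓
  Dividing out (λ - 5): p(λ) = (λ - 5)(λ² - 14λ + 42).
Step 3 — remaining eigenvalues from the quadratic λ² - 14λ + 42 = 0:
  Δ = 14² - 4·42 = 196 - 168 = 28,  λ = (14 ± √28)/2 = (14 ± 5.2915)/2 ≈ 9.6458 or 4.3542.
  Sorted: λ_1 = 9.6458,  λ_2 = 5,  λ_3 = 4.3542  (check: sum = 19 = tr ✓).

Step 4 — unit eigenvector for λ_1 ≈ 9.6458: v spans the null space of (Sigma - λ_1 I), whose rows are
  r_1 = (-4.6458, -1, -1),  r_2 = (-1, -1.6458, 2),  r_3 = (-1, 2, -3.6458).
  v is orthogonal to every row, so take v ∝ r_1 × r_2 = ((-1)·(2) - (-1)·(-1.6458), (-1)·(-1) - (-4.6458)·(2), (-4.6458)·(-1.6458) - (-1)·(-1)) ≈ (-3.6458, 10.2915, 6.6458).
  Rescale (multiply by -1 so the first nonzero entry is positive): u = (3.6458, -10.2915, -6.6458).
  ||u|| = √((3.6458)² + (-10.2915)² + (-6.6458)²) = √(163.3725) ≈ 12.7817,  v_1 = u/||u|| ≈ (0.2852, -0.8052, -0.5199) (||v_1|| = 1).

λ_1 = 9.6458,  λ_2 = 5,  λ_3 = 4.3542;  v_1 ≈ (0.2852, -0.8052, -0.5199)


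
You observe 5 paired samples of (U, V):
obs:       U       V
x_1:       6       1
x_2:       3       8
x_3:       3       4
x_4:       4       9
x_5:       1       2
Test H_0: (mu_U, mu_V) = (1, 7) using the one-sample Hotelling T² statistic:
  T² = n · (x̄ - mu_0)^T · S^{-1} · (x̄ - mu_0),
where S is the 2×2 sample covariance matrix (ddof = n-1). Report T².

Step 1 — sample mean vector:
  mean(U) = (6 + 3 + 3 + 4 + 1) / 5 = 17/5 = 3.4
  mean(V) = (1 + 8 + 4 + 9 + 2) / 5 = 24/5 = 4.8
  x̄ = (3.4, 4.8),  deviation x̄ - mu_0 = (3.4, 4.8) - (1, 7) = (2.4, -2.2).

Step 2 — sample covariance matrix, S[i,j] = (1/(n-1)) · Σ_k (x_{k,i} - mean_i) · (x_{k,j} - mean_j), divisor n-1 = 4:
  S[U,U] = ((2.6)·(2.6) + (-0.4)·(-0.4) + (-0.4)·(-0.4) + (0.6)·(0.6) + (-2.4)·(-2.4)) / 4 = 13.2/4 = 3.3
  S[U,V] = ((2.6)·(-3.8) + (-0.4)·(3.2) + (-0.4)·(-0.8) + (0.6)·(4.2) + (-2.4)·(-2.8)) / 4 = -1.6/4 = -0.4
  S[V,V] = ((-3.8)·(-3.8) + (3.2)·(3.2) + (-0.8)·(-0.8) + (4.2)·(4.2) + (-2.8)·(-2.8)) / 4 = 50.8/4 = 12.7
  S = [[3.3, -0.4],
 [-0.4, 12.7]].

Step 3 — invert S. det(S) = 3.3·12.7 - (-0.4)² = 41.75.
  S^{-1} = (1/det) · [[d, -b], [-b, a]] = [[0.3042, 0.0096],
 [0.0096, 0.079]].

Step 4 — quadratic form (x̄ - mu_0)^T · S^{-1} · (x̄ - mu_0):
  S^{-1} · (x̄ - mu_0) = (0.709, -0.1509),
  (x̄ - mu_0)^T · [...] = (2.4)·(0.709) + (-2.2)·(-0.1509) = 2.0335.

Step 5 — scale by n: T² = 5 · 2.0335 = 10.1677.

T² ≈ 10.1677


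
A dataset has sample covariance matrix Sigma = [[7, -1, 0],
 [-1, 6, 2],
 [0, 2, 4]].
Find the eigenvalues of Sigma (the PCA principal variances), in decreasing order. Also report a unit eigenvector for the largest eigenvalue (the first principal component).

Step 1 — characteristic polynomial p(λ) = det(λI - Sigma) = λ³ - tr·λ² + c_1·λ - det, where tr = trace, c_1 = sum of the principal 2×2 minors, det = det(Sigma):
  tr = 7 + 6 + 4 = 17,
  c_1 = (7·6 - (-1)²) + (7·4 - (0)²) + (6·4 - (2)²) = 41 + 28 + 20 = 89,
  det = 7·(6·4 - (2)²) - (-1)·((-1)·4 - (2)·(0)) + (0)·((-1)·(2) - 6·(0)) = 7·(20) - (-1)·(-4) + (0)·(-2) = 136.
  So p(λ) = λ³ - 17λ² + 89λ - 136.
Step 2 — look for an integer root (rational root theorem: any rational root is an integer divisor of 136). Testing λ = 8:
  p(8) = 512 - 1088 + 712 - 136 = 0  ✓
  Dividing out (λ - 8): p(λ) = (λ - 8)(λ² - 9λ + 17).
Step 3 — remaining eigenvalues from the quadratic λ² - 9λ + 17 = 0:
  Δ = 9² - 4·17 = 81 - 68 = 13,  λ = (9 ± √13)/2 = (9 ± 3.6056)/2 ≈ 6.3028 or 2.6972.
  Sorted: λ_1 = 8,  λ_2 = 6.3028,  λ_3 = 2.6972  (check: sum = 17 = tr ✓).

Step 4 — unit eigenvector for λ_1 = 8: v spans the null space of (Sigma - λ_1 I), whose rows are
  r_1 = (-1, -1, 0),  r_2 = (-1, -2, 2),  r_3 = (0, 2, -4).
  v is orthogonal to every row, so take v ∝ r_1 × r_2 = ((-1)·(2) - (0)·(-2), (0)·(-1) - (-1)·(2), (-1)·(-2) - (-1)·(-1)) = (-2, 2, 1).
  Rescale (multiply by -1 so the first nonzero entry is positive): u = (2, -2, -1).
  ||u|| = √((2)² + (-2)² + (-1)²) = √(9) = 3,  v_1 = u/||u|| ≈ (0.6667, -0.6667, -0.3333) (||v_1|| = 1).

λ_1 = 8,  λ_2 = 6.3028,  λ_3 = 2.6972;  v_1 ≈ (0.6667, -0.6667, -0.3333)


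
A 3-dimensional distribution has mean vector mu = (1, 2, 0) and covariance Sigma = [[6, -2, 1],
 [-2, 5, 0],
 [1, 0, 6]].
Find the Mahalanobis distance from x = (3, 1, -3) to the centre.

Step 1 — centre the observation: (x - mu) = (2, -1, -3).

Step 2 — invert Sigma (cofactor / det for 3×3, or solve directly):
  Sigma^{-1} = [[0.1987, 0.0795, -0.0331],
 [0.0795, 0.2318, -0.0132],
 [-0.0331, -0.0132, 0.1722]].

Step 3 — form the quadratic (x - mu)^T · Sigma^{-1} · (x - mu):
  Sigma^{-1} · (x - mu) = (0.4172, -0.0331, -0.5695).
  (x - mu)^T · [Sigma^{-1} · (x - mu)] = (2)·(0.4172) + (-1)·(-0.0331) + (-3)·(-0.5695) = 2.5762.

Step 4 — take square root: d = √(2.5762) ≈ 1.605.

d(x, mu) = √(2.5762) ≈ 1.605


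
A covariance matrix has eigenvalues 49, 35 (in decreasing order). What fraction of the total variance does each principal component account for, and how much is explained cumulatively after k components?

Step 1 — total variance = trace(Sigma) = Σ λ_i = 49 + 35 = 84.

Step 2 — fraction explained by component i = λ_i / Σ λ:
  PC1: 49/84 = 0.5833
  PC2: 35/84 = 0.4167

Step 3 — cumulative fraction after k components = (λ_1 + ... + λ_k) / Σ λ:
  k = 1: 49/84 = 0.5833
  k = 2: (49 + 35)/84 = 84/84 = 1

Summary (fraction, with percent):

explained: PC1 0.5833 (58.33%), PC2 0.4167 (41.67%);  cumulative: 0.5833, 1


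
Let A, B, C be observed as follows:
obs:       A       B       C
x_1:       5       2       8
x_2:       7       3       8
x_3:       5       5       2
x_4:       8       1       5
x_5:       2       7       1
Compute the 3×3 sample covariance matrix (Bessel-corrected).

Step 1 — column means:
  mean(A) = (5 + 7 + 5 + 8 + 2) / 5 = 27/5 = 5.4
  mean(B) = (2 + 3 + 5 + 1 + 7) / 5 = 18/5 = 3.6
  mean(C) = (8 + 8 + 2 + 5 + 1) / 5 = 24/5 = 4.8

Step 2 — sample covariance S[i,j] = (1/(n-1)) · Σ_k (x_{k,i} - mean_i) · (x_{k,j} - mean_j), with n-1 = 4.
  S[A,A] = ((-0.4)·(-0.4) + (1.6)·(1.6) + (-0.4)·(-0.4) + (2.6)·(2.6) + (-3.4)·(-3.4)) / 4 = 21.2/4 = 5.3
  S[A,B] = ((-0.4)·(-1.6) + (1.6)·(-0.6) + (-0.4)·(1.4) + (2.6)·(-2.6) + (-3.4)·(3.4)) / 4 = -19.2/4 = -4.8
  S[A,C] = ((-0.4)·(3.2) + (1.6)·(3.2) + (-0.4)·(-2.8) + (2.6)·(0.2) + (-3.4)·(-3.8)) / 4 = 18.4/4 = 4.6
  S[B,B] = ((-1.6)·(-1.6) + (-0.6)·(-0.6) + (1.4)·(1.4) + (-2.6)·(-2.6) + (3.4)·(3.4)) / 4 = 23.2/4 = 5.8
  S[B,C] = ((-1.6)·(3.2) + (-0.6)·(3.2) + (1.4)·(-2.8) + (-2.6)·(0.2) + (3.4)·(-3.8)) / 4 = -24.4/4 = -6.1
  S[C,C] = ((3.2)·(3.2) + (3.2)·(3.2) + (-2.8)·(-2.8) + (0.2)·(0.2) + (-3.8)·(-3.8)) / 4 = 42.8/4 = 10.7

S is symmetric (S[j,i] = S[i,j]). Assembling:

S = [[5.3, -4.8, 4.6],
 [-4.8, 5.8, -6.1],
 [4.6, -6.1, 10.7]]


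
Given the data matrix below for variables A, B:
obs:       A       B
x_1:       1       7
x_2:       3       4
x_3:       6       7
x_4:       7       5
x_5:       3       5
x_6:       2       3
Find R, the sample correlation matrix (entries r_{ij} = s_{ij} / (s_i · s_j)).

Step 1 — column means:
  mean(A) = (1 + 3 + 6 + 7 + 3 + 2) / 6 = 22/6 = 3.6667
  mean(B) = (7 + 4 + 7 + 5 + 5 + 3) / 6 = 31/6 = 5.1667

Step 2 — sample variances and covariances s[i,j] = (1/(n-1)) · Σ_k (x_{k,i} - mean_i) · (x_{k,j} - mean_j), with n-1 = 5:
  s[A,A] = ((-2.6667)·(-2.6667) + (-0.6667)·(-0.6667) + (2.3333)·(2.3333) + (3.3333)·(3.3333) + (-0.6667)·(-0.6667) + (-1.6667)·(-1.6667)) / 5 = 27.3333/5 = 5.4667
  s[A,B] = ((-2.6667)·(1.8333) + (-0.6667)·(-1.1667) + (2.3333)·(1.8333) + (3.3333)·(-0.1667) + (-0.6667)·(-0.1667) + (-1.6667)·(-2.1667)) / 5 = 3.3333/5 = 0.6667
  s[B,B] = ((1.8333)·(1.8333) + (-1.1667)·(-1.1667) + (1.8333)·(1.8333) + (-0.1667)·(-0.1667) + (-0.1667)·(-0.1667) + (-2.1667)·(-2.1667)) / 5 = 12.8333/5 = 2.5667
  Sample standard deviations s_i = √(s[i,i]):
  s(A) = √(5.4667) = 2.3381
  s(B) = √(2.5667) = 1.6021

Step 3 — r_{ij} = s_{ij} / (s_i · s_j):
  r[A,A] = 1 (diagonal).
  r[A,B] = 0.6667 / (2.3381 · 1.6021) = 0.6667 / 3.7458 = 0.178
  r[B,B] = 1 (diagonal).

R is symmetric with unit diagonal. Assembling:

R = [[1, 0.178],
 [0.178, 1]]


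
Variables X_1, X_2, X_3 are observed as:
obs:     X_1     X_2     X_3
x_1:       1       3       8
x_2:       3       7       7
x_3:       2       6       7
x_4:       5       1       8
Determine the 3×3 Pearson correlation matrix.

Step 1 — column means:
  mean(X_1) = (1 + 3 + 2 + 5) / 4 = 11/4 = 2.75
  mean(X_2) = (3 + 7 + 6 + 1) / 4 = 17/4 = 4.25
  mean(X_3) = (8 + 7 + 7 + 8) / 4 = 30/4 = 7.5

Step 2 — sample variances and covariances s[i,j] = (1/(n-1)) · Σ_k (x_{k,i} - mean_i) · (x_{k,j} - mean_j), with n-1 = 3:
  s[X_1,X_1] = ((-1.75)·(-1.75) + (0.25)·(0.25) + (-0.75)·(-0.75) + (2.25)·(2.25)) / 3 = 8.75/3 = 2.9167
  s[X_1,X_2] = ((-1.75)·(-1.25) + (0.25)·(2.75) + (-0.75)·(1.75) + (2.25)·(-3.25)) / 3 = -5.75/3 = -1.9167
  s[X_1,X_3] = ((-1.75)·(0.5) + (0.25)·(-0.5) + (-0.75)·(-0.5) + (2.25)·(0.5)) / 3 = 0.5/3 = 0.1667
  s[X_2,X_2] = ((-1.25)·(-1.25) + (2.75)·(2.75) + (1.75)·(1.75) + (-3.25)·(-3.25)) / 3 = 22.75/3 = 7.5833
  s[X_2,X_3] = ((-1.25)·(0.5) + (2.75)·(-0.5) + (1.75)·(-0.5) + (-3.25)·(0.5)) / 3 = -4.5/3 = -1.5
  s[X_3,X_3] = ((0.5)·(0.5) + (-0.5)·(-0.5) + (-0.5)·(-0.5) + (0.5)·(0.5)) / 3 = 1/3 = 0.3333
  Sample standard deviations s_i = √(s[i,i]):
  s(X_1) = √(2.9167) = 1.7078
  s(X_2) = √(7.5833) = 2.7538
  s(X_3) = √(0.3333) = 0.5774

Step 3 — r_{ij} = s_{ij} / (s_i · s_j):
  r[X_1,X_1] = 1 (diagonal).
  r[X_1,X_2] = -1.9167 / (1.7078 · 2.7538) = -1.9167 / 4.703 = -0.4075
  r[X_1,X_3] = 0.1667 / (1.7078 · 0.5774) = 0.1667 / 0.986 = 0.169
  r[X_2,X_2] = 1 (diagonal).
  r[X_2,X_3] = -1.5 / (2.7538 · 0.5774) = -1.5 / 1.5899 = -0.9435
  r[X_3,X_3] = 1 (diagonal).

R is symmetric with unit diagonal. Assembling:

R = [[1, -0.4075, 0.169],
 [-0.4075, 1, -0.9435],
 [0.169, -0.9435, 1]]


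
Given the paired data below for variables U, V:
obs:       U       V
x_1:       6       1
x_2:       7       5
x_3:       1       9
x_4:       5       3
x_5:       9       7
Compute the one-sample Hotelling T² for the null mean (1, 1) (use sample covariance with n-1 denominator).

Step 1 — sample mean vector:
  mean(U) = (6 + 7 + 1 + 5 + 9) / 5 = 28/5 = 5.6
  mean(V) = (1 + 5 + 9 + 3 + 7) / 5 = 25/5 = 5
  x̄ = (5.6, 5),  deviation x̄ - mu_0 = (5.6, 5) - (1, 1) = (4.6, 4).

Step 2 — sample covariance matrix, S[i,j] = (1/(n-1)) · Σ_k (x_{k,i} - mean_i) · (x_{k,j} - mean_j), divisor n-1 = 4:
  S[U,U] = ((0.4)·(0.4) + (1.4)·(1.4) + (-4.6)·(-4.6) + (-0.6)·(-0.6) + (3.4)·(3.4)) / 4 = 35.2/4 = 8.8
  S[U,V] = ((0.4)·(-4) + (1.4)·(0) + (-4.6)·(4) + (-0.6)·(-2) + (3.4)·(2)) / 4 = -12/4 = -3
  S[V,V] = ((-4)·(-4) + (0)·(0) + (4)·(4) + (-2)·(-2) + (2)·(2)) / 4 = 40/4 = 10
  S = [[8.8, -3],
 [-3, 10]].

Step 3 — invert S. det(S) = 8.8·10 - (-3)² = 79.
  S^{-1} = (1/det) · [[d, -b], [-b, a]] = [[0.1266, 0.038],
 [0.038, 0.1114]].

Step 4 — quadratic form (x̄ - mu_0)^T · S^{-1} · (x̄ - mu_0):
  S^{-1} · (x̄ - mu_0) = (0.7342, 0.6203),
  (x̄ - mu_0)^T · [...] = (4.6)·(0.7342) + (4)·(0.6203) = 5.8582.

Step 5 — scale by n: T² = 5 · 5.8582 = 29.2911.

T² ≈ 29.2911


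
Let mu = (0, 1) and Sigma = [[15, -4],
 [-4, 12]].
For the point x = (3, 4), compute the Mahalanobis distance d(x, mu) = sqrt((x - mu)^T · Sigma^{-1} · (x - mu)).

Step 1 — centre the observation: (x - mu) = (3, 3).

Step 2 — invert Sigma. det(Sigma) = 15·12 - (-4)² = 164.
  Sigma^{-1} = (1/det) · [[d, -b], [-b, a]] = [[0.0732, 0.0244],
 [0.0244, 0.0915]].

Step 3 — form the quadratic (x - mu)^T · Sigma^{-1} · (x - mu):
  Sigma^{-1} · (x - mu) = (0.2927, 0.3476).
  (x - mu)^T · [Sigma^{-1} · (x - mu)] = (3)·(0.2927) + (3)·(0.3476) = 1.9207.

Step 4 — take square root: d = √(1.9207) ≈ 1.3859.

d(x, mu) = √(1.9207) ≈ 1.3859


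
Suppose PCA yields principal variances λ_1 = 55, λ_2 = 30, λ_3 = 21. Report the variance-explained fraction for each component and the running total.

Step 1 — total variance = trace(Sigma) = Σ λ_i = 55 + 30 + 21 = 106.

Step 2 — fraction explained by component i = λ_i / Σ λ:
  PC1: 55/106 = 0.5189
  PC2: 30/106 = 0.283
  PC3: 21/106 = 0.1981

Step 3 — cumulative fraction after k components = (λ_1 + ... + λ_k) / Σ λ:
  k = 1: 55/106 = 0.5189
  k = 2: (55 + 30)/106 = 85/106 = 0.8019
  k = 3: (55 + 30 + 21)/106 = 106/106 = 1

Summary (fraction, with percent):

explained: PC1 0.5189 (51.89%), PC2 0.283 (28.3%), PC3 0.1981 (19.81%);  cumulative: 0.5189, 0.8019, 1


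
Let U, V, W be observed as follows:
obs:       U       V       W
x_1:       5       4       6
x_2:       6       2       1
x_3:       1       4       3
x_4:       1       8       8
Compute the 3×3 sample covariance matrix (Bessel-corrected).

Step 1 — column means:
  mean(U) = (5 + 6 + 1 + 1) / 4 = 13/4 = 3.25
  mean(V) = (4 + 2 + 4 + 8) / 4 = 18/4 = 4.5
  mean(W) = (6 + 1 + 3 + 8) / 4 = 18/4 = 4.5

Step 2 — sample covariance S[i,j] = (1/(n-1)) · Σ_k (x_{k,i} - mean_i) · (x_{k,j} - mean_j), with n-1 = 3.
  S[U,U] = ((1.75)·(1.75) + (2.75)·(2.75) + (-2.25)·(-2.25) + (-2.25)·(-2.25)) / 3 = 20.75/3 = 6.9167
  S[U,V] = ((1.75)·(-0.5) + (2.75)·(-2.5) + (-2.25)·(-0.5) + (-2.25)·(3.5)) / 3 = -14.5/3 = -4.8333
  S[U,W] = ((1.75)·(1.5) + (2.75)·(-3.5) + (-2.25)·(-1.5) + (-2.25)·(3.5)) / 3 = -11.5/3 = -3.8333
  S[V,V] = ((-0.5)·(-0.5) + (-2.5)·(-2.5) + (-0.5)·(-0.5) + (3.5)·(3.5)) / 3 = 19/3 = 6.3333
  S[V,W] = ((-0.5)·(1.5) + (-2.5)·(-3.5) + (-0.5)·(-1.5) + (3.5)·(3.5)) / 3 = 21/3 = 7
  S[W,W] = ((1.5)·(1.5) + (-3.5)·(-3.5) + (-1.5)·(-1.5) + (3.5)·(3.5)) / 3 = 29/3 = 9.6667

S is symmetric (S[j,i] = S[i,j]). Assembling:

S = [[6.9167, -4.8333, -3.8333],
 [-4.8333, 6.3333, 7],
 [-3.8333, 7, 9.6667]]


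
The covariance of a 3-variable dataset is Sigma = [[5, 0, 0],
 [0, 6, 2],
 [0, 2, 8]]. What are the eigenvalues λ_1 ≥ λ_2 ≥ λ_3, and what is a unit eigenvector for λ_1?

Step 1 — characteristic polynomial p(λ) = det(λI - Sigma) = λ³ - tr·λ² + c_1·λ - det, where tr = trace, c_1 = sum of the principal 2×2 minors, det = det(Sigma):
  tr = 5 + 6 + 8 = 19,
  c_1 = (5·6 - (0)²) + (5·8 - (0)²) + (6·8 - (2)²) = 30 + 40 + 44 = 114,
  det = 5·(6·8 - (2)²) - (0)·((0)·8 - (2)·(0)) + (0)·((0)·(2) - 6·(0)) = 5·(44) - (0)·(0) + (0)·(0) = 220.
  So p(λ) = λ³ - 19λ² + 114λ - 220.
Step 2 — look for an integer root (rational root theorem: any rational root is an integer divisor of 220). Testing λ = 5:
  p(5) = 125 - 475 + 570 - 220 = 0  ✓
  Dividing out (λ - 5): p(λ) = (λ - 5)(λ² - 14λ + 44).
Step 3 — remaining eigenvalues from the quadratic λ² - 14λ + 44 = 0:
  Δ = 14² - 4·44 = 196 - 176 = 20,  λ = (14 ± √20)/2 = (14 ± 4.4721)/2 ≈ 9.2361 or 4.7639.
  Sorted: λ_1 = 9.2361,  λ_2 = 5,  λ_3 = 4.7639  (check: sum = 19 = tr ✓).

Step 4 — unit eigenvector for λ_1 ≈ 9.2361: v spans the null space of (Sigma - λ_1 I), whose rows are
  r_1 = (-4.2361, 0, 0),  r_2 = (0, -3.2361, 2),  r_3 = (0, 2, -1.2361).
  v is orthogonal to every row, so take v ∝ r_1 × r_2 = ((0)·(2) - (0)·(-3.2361), (0)·(0) - (-4.2361)·(2), (-4.2361)·(-3.2361) - (0)·(0)) ≈ (0, 8.4721, 13.7082).
  Let u = (0, 8.4721, 13.7082).
  ||u|| = √((0)² + (8.4721)² + (13.7082)²) = √(259.6919) ≈ 16.115,  v_1 = u/||u|| ≈ (0, 0.5257, 0.8507) (||v_1|| = 1).

λ_1 = 9.2361,  λ_2 = 5,  λ_3 = 4.7639;  v_1 ≈ (0, 0.5257, 0.8507)


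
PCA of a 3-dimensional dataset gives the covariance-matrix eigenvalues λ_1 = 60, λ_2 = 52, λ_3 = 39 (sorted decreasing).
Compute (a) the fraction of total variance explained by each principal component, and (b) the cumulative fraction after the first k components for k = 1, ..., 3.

Step 1 — total variance = trace(Sigma) = Σ λ_i = 60 + 52 + 39 = 151.

Step 2 — fraction explained by component i = λ_i / Σ λ:
  PC1: 60/151 = 0.3974
  PC2: 52/151 = 0.3444
  PC3: 39/151 = 0.2583

Step 3 — cumulative fraction after k components = (λ_1 + ... + λ_k) / Σ λ:
  k = 1: 60/151 = 0.3974
  k = 2: (60 + 52)/151 = 112/151 = 0.7417
  k = 3: (60 + 52 + 39)/151 = 151/151 = 1

Summary (fraction, with percent):

explained: PC1 0.3974 (39.74%), PC2 0.3444 (34.44%), PC3 0.2583 (25.83%);  cumulative: 0.3974, 0.7417, 1


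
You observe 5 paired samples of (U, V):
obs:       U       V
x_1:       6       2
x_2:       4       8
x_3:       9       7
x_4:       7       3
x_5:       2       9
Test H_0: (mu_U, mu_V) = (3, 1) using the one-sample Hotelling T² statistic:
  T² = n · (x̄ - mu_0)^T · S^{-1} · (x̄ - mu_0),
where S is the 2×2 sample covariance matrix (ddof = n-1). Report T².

Step 1 — sample mean vector:
  mean(U) = (6 + 4 + 9 + 7 + 2) / 5 = 28/5 = 5.6
  mean(V) = (2 + 8 + 7 + 3 + 9) / 5 = 29/5 = 5.8
  x̄ = (5.6, 5.8),  deviation x̄ - mu_0 = (5.6, 5.8) - (3, 1) = (2.6, 4.8).

Step 2 — sample covariance matrix, S[i,j] = (1/(n-1)) · Σ_k (x_{k,i} - mean_i) · (x_{k,j} - mean_j), divisor n-1 = 4:
  S[U,U] = ((0.4)·(0.4) + (-1.6)·(-1.6) + (3.4)·(3.4) + (1.4)·(1.4) + (-3.6)·(-3.6)) / 4 = 29.2/4 = 7.3
  S[U,V] = ((0.4)·(-3.8) + (-1.6)·(2.2) + (3.4)·(1.2) + (1.4)·(-2.8) + (-3.6)·(3.2)) / 4 = -16.4/4 = -4.1
  S[V,V] = ((-3.8)·(-3.8) + (2.2)·(2.2) + (1.2)·(1.2) + (-2.8)·(-2.8) + (3.2)·(3.2)) / 4 = 38.8/4 = 9.7
  S = [[7.3, -4.1],
 [-4.1, 9.7]].

Step 3 — invert S. det(S) = 7.3·9.7 - (-4.1)² = 54.
  S^{-1} = (1/det) · [[d, -b], [-b, a]] = [[0.1796, 0.0759],
 [0.0759, 0.1352]].

Step 4 — quadratic form (x̄ - mu_0)^T · S^{-1} · (x̄ - mu_0):
  S^{-1} · (x̄ - mu_0) = (0.8315, 0.8463),
  (x̄ - mu_0)^T · [...] = (2.6)·(0.8315) + (4.8)·(0.8463) = 6.2241.

Step 5 — scale by n: T² = 5 · 6.2241 = 31.1204.

T² ≈ 31.1204
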